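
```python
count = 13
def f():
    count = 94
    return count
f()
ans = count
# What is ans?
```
13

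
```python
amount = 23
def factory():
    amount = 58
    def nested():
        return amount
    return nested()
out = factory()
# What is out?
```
58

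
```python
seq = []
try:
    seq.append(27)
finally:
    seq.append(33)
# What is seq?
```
[27, 33]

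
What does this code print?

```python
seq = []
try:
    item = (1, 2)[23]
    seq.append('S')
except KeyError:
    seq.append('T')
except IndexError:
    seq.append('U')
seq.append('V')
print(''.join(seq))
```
UV

IndexError is caught by its specific handler, not KeyError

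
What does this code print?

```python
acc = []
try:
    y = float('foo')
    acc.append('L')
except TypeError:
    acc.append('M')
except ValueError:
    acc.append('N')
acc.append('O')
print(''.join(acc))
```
NO

ValueError is caught by its specific handler, not TypeError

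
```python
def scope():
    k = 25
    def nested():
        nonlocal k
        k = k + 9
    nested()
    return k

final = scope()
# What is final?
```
34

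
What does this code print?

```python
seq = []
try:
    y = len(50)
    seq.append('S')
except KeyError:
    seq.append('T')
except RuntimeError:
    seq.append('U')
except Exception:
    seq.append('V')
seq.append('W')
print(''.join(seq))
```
VW

TypeError not specifically caught, falls to Exception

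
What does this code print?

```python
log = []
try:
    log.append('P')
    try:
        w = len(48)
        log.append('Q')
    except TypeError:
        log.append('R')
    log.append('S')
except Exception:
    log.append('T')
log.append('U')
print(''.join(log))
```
PRSU

Inner exception caught by inner handler, outer continues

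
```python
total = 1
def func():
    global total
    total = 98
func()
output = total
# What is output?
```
98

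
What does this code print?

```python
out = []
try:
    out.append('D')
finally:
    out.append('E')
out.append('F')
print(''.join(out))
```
DEF

try/finally without except, no exception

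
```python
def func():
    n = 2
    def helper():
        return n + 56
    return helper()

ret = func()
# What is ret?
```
58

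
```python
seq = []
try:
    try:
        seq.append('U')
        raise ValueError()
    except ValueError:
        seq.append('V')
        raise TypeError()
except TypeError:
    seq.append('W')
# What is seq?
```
['U', 'V', 'W']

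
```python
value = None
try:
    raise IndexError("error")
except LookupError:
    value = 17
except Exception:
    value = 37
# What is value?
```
17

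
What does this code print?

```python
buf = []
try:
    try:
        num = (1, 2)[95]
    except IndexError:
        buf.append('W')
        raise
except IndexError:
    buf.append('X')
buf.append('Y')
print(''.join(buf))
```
WXY

raise without argument re-raises current exception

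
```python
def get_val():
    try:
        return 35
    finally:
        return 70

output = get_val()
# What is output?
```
70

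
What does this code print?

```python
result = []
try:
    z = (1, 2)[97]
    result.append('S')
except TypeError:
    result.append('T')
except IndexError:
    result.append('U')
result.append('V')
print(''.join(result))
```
UV

IndexError is caught by its specific handler, not TypeError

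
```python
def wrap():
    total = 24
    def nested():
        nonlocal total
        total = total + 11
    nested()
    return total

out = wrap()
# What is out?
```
35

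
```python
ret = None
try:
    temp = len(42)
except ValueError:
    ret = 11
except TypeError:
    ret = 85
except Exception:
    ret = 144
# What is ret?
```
85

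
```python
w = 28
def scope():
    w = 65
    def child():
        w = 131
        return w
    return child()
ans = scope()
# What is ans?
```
131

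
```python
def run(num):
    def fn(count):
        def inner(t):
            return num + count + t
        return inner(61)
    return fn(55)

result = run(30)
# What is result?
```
146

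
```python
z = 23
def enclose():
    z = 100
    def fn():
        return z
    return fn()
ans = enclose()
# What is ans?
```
100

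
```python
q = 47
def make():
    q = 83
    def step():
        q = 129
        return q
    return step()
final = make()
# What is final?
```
129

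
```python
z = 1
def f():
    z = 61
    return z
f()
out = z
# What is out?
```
1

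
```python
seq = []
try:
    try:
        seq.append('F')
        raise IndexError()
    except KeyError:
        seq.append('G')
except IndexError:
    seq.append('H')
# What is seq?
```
['F', 'H']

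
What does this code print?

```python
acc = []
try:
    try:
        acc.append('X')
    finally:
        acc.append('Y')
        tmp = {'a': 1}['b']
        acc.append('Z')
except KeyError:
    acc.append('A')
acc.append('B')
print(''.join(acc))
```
XYAB

Exception in inner finally caught by outer except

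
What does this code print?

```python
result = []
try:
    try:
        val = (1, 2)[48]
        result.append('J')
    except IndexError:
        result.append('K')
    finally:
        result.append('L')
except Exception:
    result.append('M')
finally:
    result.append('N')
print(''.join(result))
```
KLN

Both finally blocks run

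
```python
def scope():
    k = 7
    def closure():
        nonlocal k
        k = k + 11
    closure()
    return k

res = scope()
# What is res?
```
18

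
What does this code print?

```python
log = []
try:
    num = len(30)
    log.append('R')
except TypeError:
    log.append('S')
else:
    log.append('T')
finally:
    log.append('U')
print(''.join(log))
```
SU

Exception: except runs, else skipped, finally runs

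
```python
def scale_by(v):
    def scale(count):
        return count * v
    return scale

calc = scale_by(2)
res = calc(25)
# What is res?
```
50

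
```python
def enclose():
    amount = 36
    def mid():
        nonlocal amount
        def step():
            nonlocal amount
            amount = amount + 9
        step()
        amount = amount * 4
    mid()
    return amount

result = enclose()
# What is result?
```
180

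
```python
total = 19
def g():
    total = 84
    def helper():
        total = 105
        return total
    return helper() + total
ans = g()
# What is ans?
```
189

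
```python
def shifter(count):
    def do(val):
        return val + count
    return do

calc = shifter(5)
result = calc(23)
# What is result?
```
28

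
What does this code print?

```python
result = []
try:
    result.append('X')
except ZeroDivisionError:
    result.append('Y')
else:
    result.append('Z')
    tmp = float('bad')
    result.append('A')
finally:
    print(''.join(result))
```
XZ

Try succeeds, else appends 'Z', ValueError in else is uncaught, finally prints before exception propagates ('A' never appended)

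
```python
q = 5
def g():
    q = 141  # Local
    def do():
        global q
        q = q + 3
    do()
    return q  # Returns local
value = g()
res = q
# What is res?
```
8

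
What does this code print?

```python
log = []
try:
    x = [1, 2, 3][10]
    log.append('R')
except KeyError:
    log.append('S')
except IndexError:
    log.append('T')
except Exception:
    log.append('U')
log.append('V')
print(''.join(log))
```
TV

IndexError matches before generic Exception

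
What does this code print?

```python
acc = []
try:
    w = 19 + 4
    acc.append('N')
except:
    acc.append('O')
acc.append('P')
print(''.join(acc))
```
NP

No exception, try block completes normally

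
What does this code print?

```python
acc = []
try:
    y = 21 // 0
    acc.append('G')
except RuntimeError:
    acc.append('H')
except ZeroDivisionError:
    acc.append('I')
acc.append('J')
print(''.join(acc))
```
IJ

ZeroDivisionError is caught by its specific handler, not RuntimeError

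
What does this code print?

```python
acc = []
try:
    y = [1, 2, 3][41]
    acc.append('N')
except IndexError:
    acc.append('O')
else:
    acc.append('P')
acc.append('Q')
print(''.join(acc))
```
OQ

else block skipped when exception is caught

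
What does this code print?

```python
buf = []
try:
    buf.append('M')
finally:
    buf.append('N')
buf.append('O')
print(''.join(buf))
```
MNO

try/finally without except, no exception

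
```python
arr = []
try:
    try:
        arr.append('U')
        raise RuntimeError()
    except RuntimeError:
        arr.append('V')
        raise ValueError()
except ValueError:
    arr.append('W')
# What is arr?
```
['U', 'V', 'W']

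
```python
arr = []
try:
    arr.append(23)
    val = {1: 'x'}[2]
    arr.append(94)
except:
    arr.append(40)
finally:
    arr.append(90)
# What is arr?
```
[23, 40, 90]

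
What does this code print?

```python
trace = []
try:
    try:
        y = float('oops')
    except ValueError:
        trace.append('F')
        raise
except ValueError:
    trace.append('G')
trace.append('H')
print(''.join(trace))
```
FGH

raise without argument re-raises current exception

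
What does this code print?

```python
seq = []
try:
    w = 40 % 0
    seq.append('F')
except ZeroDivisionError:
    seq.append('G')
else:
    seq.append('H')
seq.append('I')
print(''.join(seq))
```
GI

else block skipped when exception is caught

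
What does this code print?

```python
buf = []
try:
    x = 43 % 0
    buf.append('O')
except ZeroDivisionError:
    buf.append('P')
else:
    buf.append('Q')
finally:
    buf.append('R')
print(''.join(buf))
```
PR

Exception: except runs, else skipped, finally runs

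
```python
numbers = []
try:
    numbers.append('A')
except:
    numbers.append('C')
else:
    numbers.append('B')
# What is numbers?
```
['A', 'B']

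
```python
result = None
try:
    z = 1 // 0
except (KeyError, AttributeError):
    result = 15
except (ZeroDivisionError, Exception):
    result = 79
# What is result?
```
79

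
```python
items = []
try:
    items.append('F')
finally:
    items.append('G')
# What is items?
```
['F', 'G']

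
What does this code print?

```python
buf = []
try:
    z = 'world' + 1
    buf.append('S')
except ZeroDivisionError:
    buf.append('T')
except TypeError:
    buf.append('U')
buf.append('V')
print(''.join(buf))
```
UV

TypeError is caught by its specific handler, not ZeroDivisionError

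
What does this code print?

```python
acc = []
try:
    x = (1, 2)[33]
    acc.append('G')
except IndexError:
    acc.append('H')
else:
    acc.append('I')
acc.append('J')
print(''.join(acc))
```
HJ

else block skipped when exception is caught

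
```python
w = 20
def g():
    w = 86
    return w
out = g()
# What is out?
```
86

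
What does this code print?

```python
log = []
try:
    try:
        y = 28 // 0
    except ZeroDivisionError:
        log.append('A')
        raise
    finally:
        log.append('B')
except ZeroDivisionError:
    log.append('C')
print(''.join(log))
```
ABC

finally runs before re-raised exception propagates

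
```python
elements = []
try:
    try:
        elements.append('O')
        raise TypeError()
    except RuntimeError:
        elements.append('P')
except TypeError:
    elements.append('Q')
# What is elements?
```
['O', 'Q']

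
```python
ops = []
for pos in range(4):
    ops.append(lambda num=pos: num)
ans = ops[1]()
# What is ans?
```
1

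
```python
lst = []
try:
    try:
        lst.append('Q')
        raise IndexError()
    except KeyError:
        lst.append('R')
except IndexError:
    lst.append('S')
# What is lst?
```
['Q', 'S']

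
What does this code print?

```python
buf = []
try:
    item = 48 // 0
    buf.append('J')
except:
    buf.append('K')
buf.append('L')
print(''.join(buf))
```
KL

Exception raised in try, caught by bare except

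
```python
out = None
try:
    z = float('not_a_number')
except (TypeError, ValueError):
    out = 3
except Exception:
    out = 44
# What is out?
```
3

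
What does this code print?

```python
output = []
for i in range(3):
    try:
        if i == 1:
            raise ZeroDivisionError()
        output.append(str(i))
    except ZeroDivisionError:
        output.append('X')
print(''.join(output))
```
0X2

Exception on i=1 caught, loop continues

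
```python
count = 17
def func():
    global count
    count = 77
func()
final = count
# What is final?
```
77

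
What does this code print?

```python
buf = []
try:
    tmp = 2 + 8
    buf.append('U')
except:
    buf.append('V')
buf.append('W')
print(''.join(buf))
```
UW

No exception, try block completes normally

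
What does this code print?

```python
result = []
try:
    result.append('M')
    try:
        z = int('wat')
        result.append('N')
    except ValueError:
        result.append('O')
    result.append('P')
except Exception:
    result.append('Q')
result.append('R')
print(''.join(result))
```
MOPR

Inner exception caught by inner handler, outer continues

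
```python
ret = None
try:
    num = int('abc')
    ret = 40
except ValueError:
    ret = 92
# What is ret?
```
92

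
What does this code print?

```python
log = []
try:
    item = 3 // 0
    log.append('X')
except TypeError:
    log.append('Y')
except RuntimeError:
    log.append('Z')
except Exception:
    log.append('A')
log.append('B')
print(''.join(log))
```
AB

ZeroDivisionError not specifically caught, falls to Exception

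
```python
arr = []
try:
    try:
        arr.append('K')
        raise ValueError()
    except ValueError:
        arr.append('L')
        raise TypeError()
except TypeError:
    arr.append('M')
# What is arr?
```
['K', 'L', 'M']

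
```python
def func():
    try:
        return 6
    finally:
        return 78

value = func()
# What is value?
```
78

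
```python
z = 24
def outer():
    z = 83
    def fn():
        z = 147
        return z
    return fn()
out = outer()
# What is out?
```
147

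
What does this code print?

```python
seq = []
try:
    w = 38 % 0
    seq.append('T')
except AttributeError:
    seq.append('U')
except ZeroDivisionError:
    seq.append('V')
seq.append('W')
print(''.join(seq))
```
VW

ZeroDivisionError is caught by its specific handler, not AttributeError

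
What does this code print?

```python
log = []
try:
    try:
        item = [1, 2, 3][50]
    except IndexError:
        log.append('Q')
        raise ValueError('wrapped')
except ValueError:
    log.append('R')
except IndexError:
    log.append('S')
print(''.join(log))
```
QR

New ValueError raised, caught by outer ValueError handler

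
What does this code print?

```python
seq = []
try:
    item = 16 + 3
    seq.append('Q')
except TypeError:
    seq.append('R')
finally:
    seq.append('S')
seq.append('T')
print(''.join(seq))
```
QST

finally runs after normal execution too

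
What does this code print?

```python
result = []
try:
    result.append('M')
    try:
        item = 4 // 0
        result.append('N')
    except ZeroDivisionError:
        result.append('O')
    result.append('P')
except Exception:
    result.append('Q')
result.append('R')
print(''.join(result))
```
MOPR

Inner exception caught by inner handler, outer continues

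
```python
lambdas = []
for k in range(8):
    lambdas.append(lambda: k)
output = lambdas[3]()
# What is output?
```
7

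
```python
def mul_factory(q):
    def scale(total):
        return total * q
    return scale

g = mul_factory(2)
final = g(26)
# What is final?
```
52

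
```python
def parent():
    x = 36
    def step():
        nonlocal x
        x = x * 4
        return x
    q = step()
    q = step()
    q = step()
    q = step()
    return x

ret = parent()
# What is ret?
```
9216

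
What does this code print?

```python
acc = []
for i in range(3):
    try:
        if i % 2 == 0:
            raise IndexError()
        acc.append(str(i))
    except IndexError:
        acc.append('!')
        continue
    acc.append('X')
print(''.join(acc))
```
!1X!

continue in except skips rest of loop body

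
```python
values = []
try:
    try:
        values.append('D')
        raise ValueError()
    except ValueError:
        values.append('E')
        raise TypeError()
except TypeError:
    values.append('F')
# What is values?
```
['D', 'E', 'F']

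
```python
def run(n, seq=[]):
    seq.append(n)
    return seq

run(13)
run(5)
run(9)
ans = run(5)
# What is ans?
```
[13, 5, 9, 5]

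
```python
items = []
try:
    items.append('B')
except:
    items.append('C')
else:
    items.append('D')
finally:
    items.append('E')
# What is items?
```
['B', 'D', 'E']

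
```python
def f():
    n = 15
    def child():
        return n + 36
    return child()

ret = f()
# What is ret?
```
51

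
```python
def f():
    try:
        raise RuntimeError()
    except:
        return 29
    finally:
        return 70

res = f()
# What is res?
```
70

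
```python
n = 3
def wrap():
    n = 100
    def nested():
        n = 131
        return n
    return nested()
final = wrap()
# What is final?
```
131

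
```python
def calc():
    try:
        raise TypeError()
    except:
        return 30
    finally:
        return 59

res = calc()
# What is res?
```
59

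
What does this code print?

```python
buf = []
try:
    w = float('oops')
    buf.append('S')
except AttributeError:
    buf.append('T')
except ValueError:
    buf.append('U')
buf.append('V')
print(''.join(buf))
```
UV

ValueError is caught by its specific handler, not AttributeError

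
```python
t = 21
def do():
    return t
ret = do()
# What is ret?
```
21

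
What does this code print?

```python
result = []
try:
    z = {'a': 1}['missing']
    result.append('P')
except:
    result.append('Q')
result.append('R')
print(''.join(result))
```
QR

Exception raised in try, caught by bare except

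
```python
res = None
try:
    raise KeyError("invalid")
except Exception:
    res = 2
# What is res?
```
2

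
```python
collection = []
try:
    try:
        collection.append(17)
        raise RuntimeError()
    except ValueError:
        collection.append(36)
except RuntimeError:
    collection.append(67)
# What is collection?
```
[17, 67]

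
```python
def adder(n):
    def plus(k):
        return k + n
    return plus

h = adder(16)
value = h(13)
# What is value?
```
29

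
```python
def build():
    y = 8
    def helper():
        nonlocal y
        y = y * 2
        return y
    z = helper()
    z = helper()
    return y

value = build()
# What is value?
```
32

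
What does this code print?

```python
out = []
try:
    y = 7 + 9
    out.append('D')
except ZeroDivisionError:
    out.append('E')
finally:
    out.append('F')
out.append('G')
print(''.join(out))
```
DFG

finally runs after normal execution too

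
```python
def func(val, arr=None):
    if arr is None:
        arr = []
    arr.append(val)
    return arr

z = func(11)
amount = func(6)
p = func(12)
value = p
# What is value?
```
[12]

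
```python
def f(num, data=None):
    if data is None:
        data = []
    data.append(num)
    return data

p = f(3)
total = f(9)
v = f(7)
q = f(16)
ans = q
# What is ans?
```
[16]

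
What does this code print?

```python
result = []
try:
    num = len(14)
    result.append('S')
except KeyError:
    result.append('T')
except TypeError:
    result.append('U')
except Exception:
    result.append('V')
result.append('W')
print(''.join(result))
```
UW

TypeError matches before generic Exception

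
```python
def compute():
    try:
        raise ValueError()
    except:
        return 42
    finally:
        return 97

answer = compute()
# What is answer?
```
97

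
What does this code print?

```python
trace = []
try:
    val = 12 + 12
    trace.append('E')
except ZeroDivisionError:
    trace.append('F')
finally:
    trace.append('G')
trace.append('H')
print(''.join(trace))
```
EGH

finally runs after normal execution too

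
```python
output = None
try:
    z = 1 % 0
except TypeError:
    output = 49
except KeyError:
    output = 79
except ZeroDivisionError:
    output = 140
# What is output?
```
140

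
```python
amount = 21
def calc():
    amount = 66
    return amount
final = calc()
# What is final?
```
66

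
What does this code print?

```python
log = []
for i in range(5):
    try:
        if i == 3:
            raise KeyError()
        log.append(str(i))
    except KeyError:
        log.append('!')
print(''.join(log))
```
012!4

Exception on i=3 caught, loop continues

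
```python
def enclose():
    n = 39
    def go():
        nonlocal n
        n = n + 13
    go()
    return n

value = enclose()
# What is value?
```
52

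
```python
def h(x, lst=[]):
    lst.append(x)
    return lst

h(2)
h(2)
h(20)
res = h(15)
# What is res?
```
[2, 2, 20, 15]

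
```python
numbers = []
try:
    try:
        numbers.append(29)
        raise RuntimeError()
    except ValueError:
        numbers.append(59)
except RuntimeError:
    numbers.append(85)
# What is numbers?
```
[29, 85]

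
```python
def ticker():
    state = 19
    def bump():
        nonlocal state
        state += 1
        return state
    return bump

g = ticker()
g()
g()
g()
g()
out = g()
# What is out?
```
24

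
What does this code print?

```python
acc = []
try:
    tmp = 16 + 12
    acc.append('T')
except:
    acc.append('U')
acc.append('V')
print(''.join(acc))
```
TV

No exception, try block completes normally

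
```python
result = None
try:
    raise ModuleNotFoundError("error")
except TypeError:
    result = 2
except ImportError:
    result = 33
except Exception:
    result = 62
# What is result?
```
33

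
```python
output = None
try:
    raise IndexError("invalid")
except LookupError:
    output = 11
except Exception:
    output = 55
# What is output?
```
11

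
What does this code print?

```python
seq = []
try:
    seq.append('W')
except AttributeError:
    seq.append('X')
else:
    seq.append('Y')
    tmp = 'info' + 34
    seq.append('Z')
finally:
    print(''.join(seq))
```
WY

Try succeeds, else appends 'Y', TypeError in else is uncaught, finally prints before exception propagates ('Z' never appended)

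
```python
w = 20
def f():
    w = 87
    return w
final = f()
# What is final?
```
87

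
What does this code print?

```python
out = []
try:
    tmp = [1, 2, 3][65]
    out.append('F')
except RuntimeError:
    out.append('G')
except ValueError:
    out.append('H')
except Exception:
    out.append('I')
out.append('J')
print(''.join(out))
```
IJ

IndexError not specifically caught, falls to Exception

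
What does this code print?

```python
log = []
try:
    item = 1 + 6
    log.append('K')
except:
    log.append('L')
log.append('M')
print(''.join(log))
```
KM

No exception, try block completes normally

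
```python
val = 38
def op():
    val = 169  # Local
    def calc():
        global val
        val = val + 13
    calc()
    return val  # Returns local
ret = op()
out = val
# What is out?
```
51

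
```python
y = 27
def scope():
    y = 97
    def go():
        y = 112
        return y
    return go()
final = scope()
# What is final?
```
112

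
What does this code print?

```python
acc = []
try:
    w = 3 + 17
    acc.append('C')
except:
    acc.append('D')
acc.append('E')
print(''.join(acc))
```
CE

No exception, try block completes normally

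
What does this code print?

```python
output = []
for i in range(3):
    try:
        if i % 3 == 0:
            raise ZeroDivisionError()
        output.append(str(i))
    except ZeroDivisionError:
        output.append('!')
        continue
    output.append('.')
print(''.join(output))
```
!1.2.

continue in except skips rest of loop body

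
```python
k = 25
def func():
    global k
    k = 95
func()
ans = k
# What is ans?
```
95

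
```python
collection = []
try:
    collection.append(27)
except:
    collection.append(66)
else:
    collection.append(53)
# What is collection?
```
[27, 53]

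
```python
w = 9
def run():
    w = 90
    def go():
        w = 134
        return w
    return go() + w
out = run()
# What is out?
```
224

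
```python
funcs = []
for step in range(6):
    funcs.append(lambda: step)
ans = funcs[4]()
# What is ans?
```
5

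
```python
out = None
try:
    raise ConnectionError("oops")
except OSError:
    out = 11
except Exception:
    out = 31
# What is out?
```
11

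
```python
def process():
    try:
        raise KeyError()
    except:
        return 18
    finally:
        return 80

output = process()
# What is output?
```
80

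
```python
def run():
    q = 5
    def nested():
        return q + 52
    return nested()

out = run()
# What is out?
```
57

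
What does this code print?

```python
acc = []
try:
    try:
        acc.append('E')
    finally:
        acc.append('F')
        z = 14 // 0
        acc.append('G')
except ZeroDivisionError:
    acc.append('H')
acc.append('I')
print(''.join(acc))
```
EFHI

Exception in inner finally caught by outer except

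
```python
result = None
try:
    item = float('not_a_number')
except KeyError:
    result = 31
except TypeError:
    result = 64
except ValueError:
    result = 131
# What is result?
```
131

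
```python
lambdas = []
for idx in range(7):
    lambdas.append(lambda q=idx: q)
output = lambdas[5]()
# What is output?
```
5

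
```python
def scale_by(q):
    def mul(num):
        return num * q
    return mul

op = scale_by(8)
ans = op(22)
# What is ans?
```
176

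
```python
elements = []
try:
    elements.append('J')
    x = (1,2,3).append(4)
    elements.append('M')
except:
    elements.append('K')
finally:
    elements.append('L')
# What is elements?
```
['J', 'K', 'L']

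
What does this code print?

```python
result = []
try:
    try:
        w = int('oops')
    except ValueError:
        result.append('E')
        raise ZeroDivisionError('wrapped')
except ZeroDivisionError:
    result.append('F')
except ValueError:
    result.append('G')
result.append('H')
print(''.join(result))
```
EFH

ZeroDivisionError raised and caught, original ValueError not re-raised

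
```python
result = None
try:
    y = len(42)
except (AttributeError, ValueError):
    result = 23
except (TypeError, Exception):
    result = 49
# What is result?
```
49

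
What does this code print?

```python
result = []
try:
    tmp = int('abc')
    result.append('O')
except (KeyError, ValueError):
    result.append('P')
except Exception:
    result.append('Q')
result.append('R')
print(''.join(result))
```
PR

ValueError matches tuple containing it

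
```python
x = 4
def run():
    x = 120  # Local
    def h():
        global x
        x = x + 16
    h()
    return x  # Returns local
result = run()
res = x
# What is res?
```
20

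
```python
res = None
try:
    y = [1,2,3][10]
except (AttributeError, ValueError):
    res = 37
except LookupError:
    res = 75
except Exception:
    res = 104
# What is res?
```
75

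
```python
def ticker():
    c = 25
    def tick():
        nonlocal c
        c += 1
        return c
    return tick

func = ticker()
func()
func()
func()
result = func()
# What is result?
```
29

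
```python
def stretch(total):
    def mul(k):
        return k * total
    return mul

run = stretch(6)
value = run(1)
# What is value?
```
6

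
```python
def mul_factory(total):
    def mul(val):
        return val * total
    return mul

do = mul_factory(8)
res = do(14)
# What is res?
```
112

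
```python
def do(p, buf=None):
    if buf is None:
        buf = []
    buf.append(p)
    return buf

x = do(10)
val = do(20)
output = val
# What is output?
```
[20]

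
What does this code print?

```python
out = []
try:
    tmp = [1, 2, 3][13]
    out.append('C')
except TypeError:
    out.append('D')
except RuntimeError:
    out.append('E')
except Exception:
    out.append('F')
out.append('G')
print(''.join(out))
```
FG

IndexError not specifically caught, falls to Exception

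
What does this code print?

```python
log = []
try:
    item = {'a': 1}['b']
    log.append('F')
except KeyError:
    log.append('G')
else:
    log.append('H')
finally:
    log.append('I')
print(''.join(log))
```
GI

Exception: except runs, else skipped, finally runs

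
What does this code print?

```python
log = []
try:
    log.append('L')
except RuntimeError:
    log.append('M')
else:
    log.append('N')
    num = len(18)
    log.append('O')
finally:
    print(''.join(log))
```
LN

Try succeeds, else appends 'N', TypeError in else is uncaught, finally prints before exception propagates ('O' never appended)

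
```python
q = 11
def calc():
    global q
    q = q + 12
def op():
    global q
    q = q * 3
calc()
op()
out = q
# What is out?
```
69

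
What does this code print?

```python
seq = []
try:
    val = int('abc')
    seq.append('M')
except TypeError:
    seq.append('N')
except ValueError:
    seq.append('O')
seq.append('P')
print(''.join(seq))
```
OP

ValueError is caught by its specific handler, not TypeError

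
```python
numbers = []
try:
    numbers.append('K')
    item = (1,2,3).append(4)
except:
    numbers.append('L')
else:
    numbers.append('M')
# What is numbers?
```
['K', 'L']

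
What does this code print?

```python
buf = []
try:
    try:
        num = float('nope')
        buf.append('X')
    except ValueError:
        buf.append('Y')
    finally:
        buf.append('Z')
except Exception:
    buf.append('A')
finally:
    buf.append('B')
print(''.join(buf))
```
YZB

Both finally blocks run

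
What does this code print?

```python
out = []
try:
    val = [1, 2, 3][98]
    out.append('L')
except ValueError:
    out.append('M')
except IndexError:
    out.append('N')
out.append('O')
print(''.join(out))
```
NO

IndexError is caught by its specific handler, not ValueError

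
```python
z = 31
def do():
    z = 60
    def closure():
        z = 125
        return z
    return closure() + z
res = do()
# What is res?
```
185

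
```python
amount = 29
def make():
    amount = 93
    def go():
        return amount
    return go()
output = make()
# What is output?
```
93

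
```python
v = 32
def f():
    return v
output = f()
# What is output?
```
32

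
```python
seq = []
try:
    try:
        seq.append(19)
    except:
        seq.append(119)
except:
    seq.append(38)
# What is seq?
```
[19]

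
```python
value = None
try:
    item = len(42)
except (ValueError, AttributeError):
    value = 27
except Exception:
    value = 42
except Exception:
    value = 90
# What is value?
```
42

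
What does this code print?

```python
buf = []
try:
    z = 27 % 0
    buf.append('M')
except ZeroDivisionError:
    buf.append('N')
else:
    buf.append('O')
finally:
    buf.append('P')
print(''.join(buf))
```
NP

Exception: except runs, else skipped, finally runs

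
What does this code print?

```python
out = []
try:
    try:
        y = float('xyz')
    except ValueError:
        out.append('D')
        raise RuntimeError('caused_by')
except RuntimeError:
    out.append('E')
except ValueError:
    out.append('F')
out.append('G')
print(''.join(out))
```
DEG

RuntimeError raised and caught, original ValueError not re-raised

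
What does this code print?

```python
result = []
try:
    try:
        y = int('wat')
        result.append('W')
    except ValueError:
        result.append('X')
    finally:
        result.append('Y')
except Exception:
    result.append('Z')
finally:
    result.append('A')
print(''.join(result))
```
XYA

Both finally blocks run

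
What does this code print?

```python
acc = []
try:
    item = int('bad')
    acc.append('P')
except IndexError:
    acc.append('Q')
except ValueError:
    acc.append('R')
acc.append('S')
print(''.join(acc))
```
RS

ValueError is caught by its specific handler, not IndexError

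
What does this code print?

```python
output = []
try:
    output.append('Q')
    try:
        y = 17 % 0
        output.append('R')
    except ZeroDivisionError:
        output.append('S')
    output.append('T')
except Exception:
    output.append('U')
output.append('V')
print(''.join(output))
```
QSTV

Inner exception caught by inner handler, outer continues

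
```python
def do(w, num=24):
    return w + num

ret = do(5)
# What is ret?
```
29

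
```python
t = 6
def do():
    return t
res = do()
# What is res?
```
6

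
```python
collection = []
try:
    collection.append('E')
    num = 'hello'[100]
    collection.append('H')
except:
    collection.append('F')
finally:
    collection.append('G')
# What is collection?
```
['E', 'F', 'G']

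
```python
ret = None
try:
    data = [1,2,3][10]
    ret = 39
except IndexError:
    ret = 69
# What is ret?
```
69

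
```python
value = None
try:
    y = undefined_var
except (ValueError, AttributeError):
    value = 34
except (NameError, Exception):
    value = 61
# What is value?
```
61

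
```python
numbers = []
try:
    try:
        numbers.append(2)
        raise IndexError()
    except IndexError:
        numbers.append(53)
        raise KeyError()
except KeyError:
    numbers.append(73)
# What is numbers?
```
[2, 53, 73]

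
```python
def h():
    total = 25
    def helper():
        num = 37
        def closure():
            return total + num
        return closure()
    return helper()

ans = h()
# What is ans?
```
62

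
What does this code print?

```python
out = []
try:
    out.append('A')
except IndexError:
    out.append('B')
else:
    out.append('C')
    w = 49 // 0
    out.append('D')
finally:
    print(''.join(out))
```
AC

Try succeeds, else appends 'C', ZeroDivisionError in else is uncaught, finally prints before exception propagates ('D' never appended)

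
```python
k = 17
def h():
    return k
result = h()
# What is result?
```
17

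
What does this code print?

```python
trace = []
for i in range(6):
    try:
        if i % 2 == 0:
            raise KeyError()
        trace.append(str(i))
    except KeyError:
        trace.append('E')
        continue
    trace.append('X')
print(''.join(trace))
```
E1XE3XE5X

continue in except skips rest of loop body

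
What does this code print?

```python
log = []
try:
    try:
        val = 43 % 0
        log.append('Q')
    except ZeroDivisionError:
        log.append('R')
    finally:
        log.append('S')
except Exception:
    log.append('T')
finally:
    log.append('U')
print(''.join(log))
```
RSU

Both finally blocks run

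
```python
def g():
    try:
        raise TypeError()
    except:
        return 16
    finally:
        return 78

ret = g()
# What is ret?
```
78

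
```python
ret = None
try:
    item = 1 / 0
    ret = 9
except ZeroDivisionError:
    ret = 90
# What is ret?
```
90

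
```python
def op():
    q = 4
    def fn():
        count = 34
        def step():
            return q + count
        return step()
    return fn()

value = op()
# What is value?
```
38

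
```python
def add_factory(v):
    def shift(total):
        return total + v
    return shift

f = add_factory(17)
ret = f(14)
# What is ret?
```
31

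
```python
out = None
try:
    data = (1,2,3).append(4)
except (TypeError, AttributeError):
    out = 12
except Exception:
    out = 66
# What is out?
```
12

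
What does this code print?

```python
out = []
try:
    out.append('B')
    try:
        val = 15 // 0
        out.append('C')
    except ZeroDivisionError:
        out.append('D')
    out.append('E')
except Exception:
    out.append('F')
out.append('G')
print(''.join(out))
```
BDEG

Inner exception caught by inner handler, outer continues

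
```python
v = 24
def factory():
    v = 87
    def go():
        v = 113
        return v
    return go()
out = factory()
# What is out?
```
113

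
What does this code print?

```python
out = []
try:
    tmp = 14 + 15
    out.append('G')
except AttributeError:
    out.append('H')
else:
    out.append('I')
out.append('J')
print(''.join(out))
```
GIJ

else block runs when no exception occurs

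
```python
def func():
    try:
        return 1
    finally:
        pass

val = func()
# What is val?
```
1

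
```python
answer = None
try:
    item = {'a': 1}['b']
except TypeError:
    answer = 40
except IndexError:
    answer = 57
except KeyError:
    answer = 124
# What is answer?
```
124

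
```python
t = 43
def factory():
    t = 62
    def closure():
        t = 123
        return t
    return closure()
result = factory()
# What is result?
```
123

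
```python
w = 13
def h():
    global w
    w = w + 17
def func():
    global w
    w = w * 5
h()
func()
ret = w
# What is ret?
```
150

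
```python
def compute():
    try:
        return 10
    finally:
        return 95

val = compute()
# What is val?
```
95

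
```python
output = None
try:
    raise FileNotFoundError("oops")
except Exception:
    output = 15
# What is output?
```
15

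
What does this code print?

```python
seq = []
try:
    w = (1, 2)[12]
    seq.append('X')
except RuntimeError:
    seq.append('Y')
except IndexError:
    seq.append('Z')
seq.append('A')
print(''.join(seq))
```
ZA

IndexError is caught by its specific handler, not RuntimeError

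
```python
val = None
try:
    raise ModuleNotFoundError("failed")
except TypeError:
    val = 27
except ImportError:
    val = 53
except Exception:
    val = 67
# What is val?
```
53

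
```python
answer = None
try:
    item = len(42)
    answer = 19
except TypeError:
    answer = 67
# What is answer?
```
67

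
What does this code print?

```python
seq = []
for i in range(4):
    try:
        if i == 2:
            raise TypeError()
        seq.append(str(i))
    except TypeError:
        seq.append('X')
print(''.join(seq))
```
01X3

Exception on i=2 caught, loop continues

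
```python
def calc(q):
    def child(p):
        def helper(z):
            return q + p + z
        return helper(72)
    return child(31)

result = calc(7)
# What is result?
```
110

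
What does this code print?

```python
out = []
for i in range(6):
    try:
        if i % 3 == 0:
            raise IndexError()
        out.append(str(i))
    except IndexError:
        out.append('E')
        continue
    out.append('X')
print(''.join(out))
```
E1X2XE4X5X

continue in except skips rest of loop body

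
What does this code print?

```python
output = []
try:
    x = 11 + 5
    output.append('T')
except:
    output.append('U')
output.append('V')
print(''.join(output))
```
TV

No exception, try block completes normally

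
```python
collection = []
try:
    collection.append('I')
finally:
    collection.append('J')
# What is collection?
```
['I', 'J']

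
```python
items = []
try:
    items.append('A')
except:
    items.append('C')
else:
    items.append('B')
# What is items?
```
['A', 'B']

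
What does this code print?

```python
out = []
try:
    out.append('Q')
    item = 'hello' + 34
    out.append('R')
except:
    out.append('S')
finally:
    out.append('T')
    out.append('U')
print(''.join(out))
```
QSTU

Code before exception runs, then except, then all of finally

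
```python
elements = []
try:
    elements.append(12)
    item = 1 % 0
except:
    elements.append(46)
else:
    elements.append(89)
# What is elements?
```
[12, 46]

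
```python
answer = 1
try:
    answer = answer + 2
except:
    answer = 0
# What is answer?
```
3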